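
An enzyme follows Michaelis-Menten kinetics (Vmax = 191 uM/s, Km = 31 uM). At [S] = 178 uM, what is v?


v = Vmax * [S] / (Km + [S])
v = 191 * 178 / (31 + 178)
v = 162.6699 uM/s

162.6699 uM/s


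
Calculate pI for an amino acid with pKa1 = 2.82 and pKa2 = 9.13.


pI = (pKa1 + pKa2) / 2
pI = (2.82 + 9.13) / 2
pI = 5.975

5.975


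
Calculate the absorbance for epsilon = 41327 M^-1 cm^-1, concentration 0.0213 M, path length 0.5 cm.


A = epsilon * c * l
A = 41327 * 0.0213 * 0.5
A = 440.1325

440.1325


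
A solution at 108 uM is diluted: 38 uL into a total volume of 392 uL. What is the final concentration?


C2 = C1 * V1 / V2
C2 = 108 * 38 / 392
C2 = 10.4694 uM

10.4694 uM


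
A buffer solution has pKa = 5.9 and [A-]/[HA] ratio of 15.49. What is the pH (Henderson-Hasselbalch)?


pH = pKa + log10([A-]/[HA])
pH = 5.9 + log10(15.49)
pH = 7.0901

7.0901


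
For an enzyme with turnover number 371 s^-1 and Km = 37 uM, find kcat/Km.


Catalytic efficiency = kcat / Km
= 371 / 37
= 10.027 uM^-1*s^-1

10.027 uM^-1*s^-1


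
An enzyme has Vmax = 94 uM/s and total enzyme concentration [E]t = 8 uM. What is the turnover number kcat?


kcat = Vmax / [E]t
kcat = 94 / 8
kcat = 11.75 s^-1

11.75 s^-1


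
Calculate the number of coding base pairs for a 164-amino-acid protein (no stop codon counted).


Each amino acid = 1 codon = 3 bp
bp = 164 * 3 = 492 bp

492 bp


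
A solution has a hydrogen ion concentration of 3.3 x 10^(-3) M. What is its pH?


pH = -log10([H+])
pH = -log10(3.3 x 10^(-3))
pH = 2.4815

2.4815


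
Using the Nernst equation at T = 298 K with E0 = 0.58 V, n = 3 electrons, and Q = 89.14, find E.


E = E0 - (RT/nF) * ln(Q)
E = 0.58 - (8.314 * 298 / (3 * 96485)) * ln(89.14)
E = 0.5416 V

0.5416 V


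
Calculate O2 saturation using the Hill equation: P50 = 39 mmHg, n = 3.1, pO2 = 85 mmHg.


Y = pO2^n / (P50^n + pO2^n)
Y = 85^3.1 / (39^3.1 + 85^3.1)
Y = 91.8%

91.8%


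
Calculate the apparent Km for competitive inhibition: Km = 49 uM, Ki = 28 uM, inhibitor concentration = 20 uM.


Km_app = Km * (1 + [I]/Ki)
Km_app = 49 * (1 + 20/28)
Km_app = 84.0 uM

84.0 uM


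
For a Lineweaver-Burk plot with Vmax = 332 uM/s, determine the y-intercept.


y-intercept = 1/Vmax
= 1/332
= 0.003 s/uM

0.003 s/uM


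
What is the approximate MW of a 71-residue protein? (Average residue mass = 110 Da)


MW = n_residues * 110 Da
MW = 71 * 110
MW = 7810 Da

7810 Da


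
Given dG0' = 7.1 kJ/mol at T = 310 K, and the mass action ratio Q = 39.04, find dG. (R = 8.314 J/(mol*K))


dG = dG0' + RT * ln(Q) / 1000
dG = 7.1 + 8.314 * 310 * ln(39.04) / 1000
dG = 16.5449 kJ/mol

16.5449 kJ/mol


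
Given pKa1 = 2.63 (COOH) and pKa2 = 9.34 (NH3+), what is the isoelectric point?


pI = (pKa1 + pKa2) / 2
pI = (2.63 + 9.34) / 2
pI = 5.985

5.985


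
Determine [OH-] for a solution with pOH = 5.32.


[OH-] = 10^(-pOH)
[OH-] = 10^(-5.32)
[OH-] = 4.786e-06 M

4.786e-06 M


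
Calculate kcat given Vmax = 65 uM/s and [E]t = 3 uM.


kcat = Vmax / [E]t
kcat = 65 / 3
kcat = 21.6667 s^-1

21.6667 s^-1


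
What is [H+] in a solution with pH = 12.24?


[H+] = 10^(-pH)
[H+] = 10^(-12.24)
[H+] = 5.754e-13 M

5.754e-13 M


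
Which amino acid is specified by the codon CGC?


Standard genetic code lookup.
Codon CGC -> Arg

Arg


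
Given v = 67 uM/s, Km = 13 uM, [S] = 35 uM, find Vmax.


Vmax = v * (Km + [S]) / [S]
Vmax = 67 * (13 + 35) / 35
Vmax = 91.8857 uM/s

91.8857 uM/s


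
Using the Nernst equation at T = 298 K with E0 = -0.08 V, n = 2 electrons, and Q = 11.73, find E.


E = E0 - (RT/nF) * ln(Q)
E = -0.08 - (8.314 * 298 / (2 * 96485)) * ln(11.73)
E = -0.1116 V

-0.1116 V


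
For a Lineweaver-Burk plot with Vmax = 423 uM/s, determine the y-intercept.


y-intercept = 1/Vmax
= 1/423
= 0.0024 s/uM

0.0024 s/uM


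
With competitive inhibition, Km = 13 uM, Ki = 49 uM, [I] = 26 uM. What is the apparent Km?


Km_app = Km * (1 + [I]/Ki)
Km_app = 13 * (1 + 26/49)
Km_app = 19.898 uM

19.898 uM


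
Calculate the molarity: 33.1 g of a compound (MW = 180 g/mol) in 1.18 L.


C = (mass / MW) / volume
C = (33.1 / 180) / 1.18
C = 0.1558 M

0.1558 M


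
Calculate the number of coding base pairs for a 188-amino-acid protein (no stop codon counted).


Each amino acid = 1 codon = 3 bp
bp = 188 * 3 = 564 bp

564 bp


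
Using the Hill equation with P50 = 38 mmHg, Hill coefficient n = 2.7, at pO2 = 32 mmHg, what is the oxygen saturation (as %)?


Y = pO2^n / (P50^n + pO2^n)
Y = 32^2.7 / (38^2.7 + 32^2.7)
Y = 38.6%

38.6%


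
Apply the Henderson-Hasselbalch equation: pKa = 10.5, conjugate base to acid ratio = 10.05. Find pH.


pH = pKa + log10([A-]/[HA])
pH = 10.5 + log10(10.05)
pH = 11.5022

11.5022


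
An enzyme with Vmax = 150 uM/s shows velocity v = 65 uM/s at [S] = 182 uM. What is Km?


Km = [S] * (Vmax - v) / v
Km = 182 * (150 - 65) / 65
Km = 238.0 uM

238.0 uM


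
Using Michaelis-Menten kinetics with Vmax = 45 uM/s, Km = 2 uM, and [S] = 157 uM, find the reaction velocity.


v = Vmax * [S] / (Km + [S])
v = 45 * 157 / (2 + 157)
v = 44.434 uM/s

44.434 uM/s


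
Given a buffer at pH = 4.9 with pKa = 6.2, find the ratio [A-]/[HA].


[A-]/[HA] = 10^(pH - pKa)
= 10^(4.9 - 6.2)
= 0.0501

0.0501


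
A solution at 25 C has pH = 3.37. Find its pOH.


pOH = 14 - pH
pOH = 14 - 3.37
pOH = 10.63

10.63


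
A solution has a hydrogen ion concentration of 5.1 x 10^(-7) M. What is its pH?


pH = -log10([H+])
pH = -log10(5.1 x 10^(-7))
pH = 6.2924

6.2924


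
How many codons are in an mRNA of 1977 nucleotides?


codons = nucleotides / 3
codons = 1977 / 3 = 659

659


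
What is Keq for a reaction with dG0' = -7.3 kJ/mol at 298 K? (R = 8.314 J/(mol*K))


Keq = exp(-dG0 * 1000 / (R * T))
Keq = exp(-(-7.3) * 1000 / (8.314 * 298))
Keq = 19.0379

19.0379


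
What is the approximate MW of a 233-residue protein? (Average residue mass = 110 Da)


MW = n_residues * 110 Da
MW = 233 * 110
MW = 25630 Da

25630 Da


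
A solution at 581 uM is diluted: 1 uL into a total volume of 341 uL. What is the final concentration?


C2 = C1 * V1 / V2
C2 = 581 * 1 / 341
C2 = 1.7038 uM

1.7038 uM


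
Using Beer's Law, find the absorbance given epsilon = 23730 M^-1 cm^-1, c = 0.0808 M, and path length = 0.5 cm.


A = epsilon * c * l
A = 23730 * 0.0808 * 0.5
A = 958.692

958.692


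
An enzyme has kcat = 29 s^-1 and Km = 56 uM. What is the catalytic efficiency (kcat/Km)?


Catalytic efficiency = kcat / Km
= 29 / 56
= 0.5179 uM^-1*s^-1

0.5179 uM^-1*s^-1


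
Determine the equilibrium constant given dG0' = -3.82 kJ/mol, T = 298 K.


Keq = exp(-dG0 * 1000 / (R * T))
Keq = exp(-(-3.82) * 1000 / (8.314 * 298))
Keq = 4.6731

4.6731


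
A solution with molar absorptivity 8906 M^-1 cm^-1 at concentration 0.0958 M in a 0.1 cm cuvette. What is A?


A = epsilon * c * l
A = 8906 * 0.0958 * 0.1
A = 85.3195

85.3195


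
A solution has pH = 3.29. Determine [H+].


[H+] = 10^(-pH)
[H+] = 10^(-3.29)
[H+] = 5.129e-04 M

5.129e-04 M


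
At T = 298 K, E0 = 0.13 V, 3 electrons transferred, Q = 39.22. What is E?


E = E0 - (RT/nF) * ln(Q)
E = 0.13 - (8.314 * 298 / (3 * 96485)) * ln(39.22)
E = 0.0986 V

0.0986 V


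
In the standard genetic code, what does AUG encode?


Standard genetic code lookup.
Codon AUG -> Met (start)

Met (start)


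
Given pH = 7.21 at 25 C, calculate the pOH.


pOH = 14 - pH
pOH = 14 - 7.21
pOH = 6.79

6.79


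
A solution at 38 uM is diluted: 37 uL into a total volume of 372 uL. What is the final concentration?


C2 = C1 * V1 / V2
C2 = 38 * 37 / 372
C2 = 3.7796 uM

3.7796 uM


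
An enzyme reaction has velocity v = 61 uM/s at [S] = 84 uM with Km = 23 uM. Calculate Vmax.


Vmax = v * (Km + [S]) / [S]
Vmax = 61 * (23 + 84) / 84
Vmax = 77.7024 uM/s

77.7024 uM/s


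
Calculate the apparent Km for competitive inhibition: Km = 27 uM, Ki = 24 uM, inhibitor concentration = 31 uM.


Km_app = Km * (1 + [I]/Ki)
Km_app = 27 * (1 + 31/24)
Km_app = 61.875 uM

61.875 uM


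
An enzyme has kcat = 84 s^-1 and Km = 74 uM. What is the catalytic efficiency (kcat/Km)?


Catalytic efficiency = kcat / Km
= 84 / 74
= 1.1351 uM^-1*s^-1

1.1351 uM^-1*s^-1


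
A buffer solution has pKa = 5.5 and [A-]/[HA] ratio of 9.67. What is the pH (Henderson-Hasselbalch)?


pH = pKa + log10([A-]/[HA])
pH = 5.5 + log10(9.67)
pH = 6.4854

6.4854


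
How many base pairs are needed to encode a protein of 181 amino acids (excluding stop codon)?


Each amino acid = 1 codon = 3 bp
bp = 181 * 3 = 543 bp

543 bp


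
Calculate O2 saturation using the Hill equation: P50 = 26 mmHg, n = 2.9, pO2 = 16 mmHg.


Y = pO2^n / (P50^n + pO2^n)
Y = 16^2.9 / (26^2.9 + 16^2.9)
Y = 19.66%

19.66%


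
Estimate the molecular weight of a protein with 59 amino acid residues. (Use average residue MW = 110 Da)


MW = n_residues * 110 Da
MW = 59 * 110
MW = 6490 Da

6490 Da


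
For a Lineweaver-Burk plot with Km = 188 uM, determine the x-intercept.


x-intercept = -1/Km
= -1/188
= -0.0053 1/uM

-0.0053 1/uM


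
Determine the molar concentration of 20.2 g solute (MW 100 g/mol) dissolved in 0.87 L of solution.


C = (mass / MW) / volume
C = (20.2 / 100) / 0.87
C = 0.2322 M

0.2322 M


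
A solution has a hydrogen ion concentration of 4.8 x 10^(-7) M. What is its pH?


pH = -log10([H+])
pH = -log10(4.8 x 10^(-7))
pH = 6.3188

6.3188


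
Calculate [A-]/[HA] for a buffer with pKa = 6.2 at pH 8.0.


[A-]/[HA] = 10^(pH - pKa)
= 10^(8.0 - 6.2)
= 63.0957

63.0957


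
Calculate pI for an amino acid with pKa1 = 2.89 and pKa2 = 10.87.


pI = (pKa1 + pKa2) / 2
pI = (2.89 + 10.87) / 2
pI = 6.88

6.88


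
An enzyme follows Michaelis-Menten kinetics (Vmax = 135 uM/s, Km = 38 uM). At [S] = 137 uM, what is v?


v = Vmax * [S] / (Km + [S])
v = 135 * 137 / (38 + 137)
v = 105.6857 uM/s

105.6857 uM/s


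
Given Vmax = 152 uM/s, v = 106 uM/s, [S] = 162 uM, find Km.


Km = [S] * (Vmax - v) / v
Km = 162 * (152 - 106) / 106
Km = 70.3019 uM

70.3019 uM


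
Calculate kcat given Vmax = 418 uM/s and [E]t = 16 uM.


kcat = Vmax / [E]t
kcat = 418 / 16
kcat = 26.125 s^-1

26.125 s^-1


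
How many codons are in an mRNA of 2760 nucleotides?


codons = nucleotides / 3
codons = 2760 / 3 = 920

920


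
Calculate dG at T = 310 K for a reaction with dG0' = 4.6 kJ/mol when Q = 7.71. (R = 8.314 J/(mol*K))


dG = dG0' + RT * ln(Q) / 1000
dG = 4.6 + 8.314 * 310 * ln(7.71) / 1000
dG = 9.8643 kJ/mol

9.8643 kJ/mol


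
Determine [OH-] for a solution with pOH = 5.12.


[OH-] = 10^(-pOH)
[OH-] = 10^(-5.12)
[OH-] = 7.586e-06 M

7.586e-06 M


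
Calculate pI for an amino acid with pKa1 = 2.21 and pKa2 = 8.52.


pI = (pKa1 + pKa2) / 2
pI = (2.21 + 8.52) / 2
pI = 5.365

5.365


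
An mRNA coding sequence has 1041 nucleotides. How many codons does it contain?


codons = nucleotides / 3
codons = 1041 / 3 = 347

347


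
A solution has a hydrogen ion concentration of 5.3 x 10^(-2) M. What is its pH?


pH = -log10([H+])
pH = -log10(5.3 x 10^(-2))
pH = 1.2757

1.2757


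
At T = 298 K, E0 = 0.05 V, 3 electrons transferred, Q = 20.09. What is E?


E = E0 - (RT/nF) * ln(Q)
E = 0.05 - (8.314 * 298 / (3 * 96485)) * ln(20.09)
E = 0.0243 V

0.0243 V


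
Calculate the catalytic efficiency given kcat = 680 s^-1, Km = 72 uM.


Catalytic efficiency = kcat / Km
= 680 / 72
= 9.4444 uM^-1*s^-1

9.4444 uM^-1*s^-1


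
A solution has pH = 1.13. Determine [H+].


[H+] = 10^(-pH)
[H+] = 10^(-1.13)
[H+] = 0.0741 M

0.0741 M


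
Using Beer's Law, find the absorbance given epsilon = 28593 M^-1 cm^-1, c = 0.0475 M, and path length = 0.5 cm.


A = epsilon * c * l
A = 28593 * 0.0475 * 0.5
A = 679.0838

679.0838


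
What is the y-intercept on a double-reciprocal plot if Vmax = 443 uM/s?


y-intercept = 1/Vmax
= 1/443
= 0.0023 s/uM

0.0023 s/uM


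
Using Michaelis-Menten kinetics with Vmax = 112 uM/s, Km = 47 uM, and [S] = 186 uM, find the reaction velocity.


v = Vmax * [S] / (Km + [S])
v = 112 * 186 / (47 + 186)
v = 89.4077 uM/s

89.4077 uM/s


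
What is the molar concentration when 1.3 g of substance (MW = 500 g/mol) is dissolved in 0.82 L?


C = (mass / MW) / volume
C = (1.3 / 500) / 0.82
C = 0.0032 M

0.0032 M


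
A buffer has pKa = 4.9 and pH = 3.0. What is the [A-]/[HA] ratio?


[A-]/[HA] = 10^(pH - pKa)
= 10^(3.0 - 4.9)
= 0.0126

0.0126


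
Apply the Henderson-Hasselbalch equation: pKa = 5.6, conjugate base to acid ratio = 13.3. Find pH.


pH = pKa + log10([A-]/[HA])
pH = 5.6 + log10(13.3)
pH = 6.7239

6.7239


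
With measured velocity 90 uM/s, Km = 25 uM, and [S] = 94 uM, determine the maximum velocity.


Vmax = v * (Km + [S]) / [S]
Vmax = 90 * (25 + 94) / 94
Vmax = 113.9362 uM/s

113.9362 uM/s


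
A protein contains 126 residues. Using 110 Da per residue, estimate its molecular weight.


MW = n_residues * 110 Da
MW = 126 * 110
MW = 13860 Da

13860 Da


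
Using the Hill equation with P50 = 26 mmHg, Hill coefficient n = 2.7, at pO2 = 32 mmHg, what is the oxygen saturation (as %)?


Y = pO2^n / (P50^n + pO2^n)
Y = 32^2.7 / (26^2.7 + 32^2.7)
Y = 63.66%

63.66%


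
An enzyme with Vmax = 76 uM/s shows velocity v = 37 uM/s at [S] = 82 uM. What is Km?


Km = [S] * (Vmax - v) / v
Km = 82 * (76 - 37) / 37
Km = 86.4324 uM

86.4324 uM


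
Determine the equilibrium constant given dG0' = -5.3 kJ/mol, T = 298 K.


Keq = exp(-dG0 * 1000 / (R * T))
Keq = exp(-(-5.3) * 1000 / (8.314 * 298))
Keq = 8.4926

8.4926


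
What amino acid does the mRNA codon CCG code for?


Standard genetic code lookup.
Codon CCG -> Pro

Pro


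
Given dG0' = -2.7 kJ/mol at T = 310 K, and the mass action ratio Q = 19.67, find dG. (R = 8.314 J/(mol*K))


dG = dG0' + RT * ln(Q) / 1000
dG = -2.7 + 8.314 * 310 * ln(19.67) / 1000
dG = 4.9781 kJ/mol

4.9781 kJ/mol


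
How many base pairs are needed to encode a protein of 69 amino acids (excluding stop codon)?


Each amino acid = 1 codon = 3 bp
bp = 69 * 3 = 207 bp

207 bp


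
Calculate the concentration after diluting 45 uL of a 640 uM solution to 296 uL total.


C2 = C1 * V1 / V2
C2 = 640 * 45 / 296
C2 = 97.2973 uM

97.2973 uM


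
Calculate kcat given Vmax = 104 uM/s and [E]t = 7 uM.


kcat = Vmax / [E]t
kcat = 104 / 7
kcat = 14.8571 s^-1

14.8571 s^-1


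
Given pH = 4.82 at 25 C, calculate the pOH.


pOH = 14 - pH
pOH = 14 - 4.82
pOH = 9.18

9.18


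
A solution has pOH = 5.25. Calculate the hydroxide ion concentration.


[OH-] = 10^(-pOH)
[OH-] = 10^(-5.25)
[OH-] = 5.623e-06 M

5.623e-06 M


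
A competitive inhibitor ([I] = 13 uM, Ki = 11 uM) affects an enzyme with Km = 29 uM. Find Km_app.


Km_app = Km * (1 + [I]/Ki)
Km_app = 29 * (1 + 13/11)
Km_app = 63.2727 uM

63.2727 uM


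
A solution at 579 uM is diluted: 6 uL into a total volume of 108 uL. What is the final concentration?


C2 = C1 * V1 / V2
C2 = 579 * 6 / 108
C2 = 32.1667 uM

32.1667 uM


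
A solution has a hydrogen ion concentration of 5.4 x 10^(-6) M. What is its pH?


pH = -log10([H+])
pH = -log10(5.4 x 10^(-6))
pH = 5.2676

5.2676


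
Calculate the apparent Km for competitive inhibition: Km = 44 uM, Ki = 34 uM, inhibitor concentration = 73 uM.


Km_app = Km * (1 + [I]/Ki)
Km_app = 44 * (1 + 73/34)
Km_app = 138.4706 uM

138.4706 uM


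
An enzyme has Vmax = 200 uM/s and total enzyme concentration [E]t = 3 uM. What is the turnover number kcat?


kcat = Vmax / [E]t
kcat = 200 / 3
kcat = 66.6667 s^-1

66.6667 s^-1


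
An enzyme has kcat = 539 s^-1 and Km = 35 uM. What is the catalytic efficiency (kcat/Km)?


Catalytic efficiency = kcat / Km
= 539 / 35
= 15.4 uM^-1*s^-1

15.4 uM^-1*s^-1


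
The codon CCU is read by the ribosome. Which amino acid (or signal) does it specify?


Standard genetic code lookup.
Codon CCU -> Pro

Pro


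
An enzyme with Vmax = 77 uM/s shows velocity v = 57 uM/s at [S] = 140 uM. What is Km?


Km = [S] * (Vmax - v) / v
Km = 140 * (77 - 57) / 57
Km = 49.1228 uM

49.1228 uM


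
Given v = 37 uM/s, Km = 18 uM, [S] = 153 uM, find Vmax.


Vmax = v * (Km + [S]) / [S]
Vmax = 37 * (18 + 153) / 153
Vmax = 41.3529 uM/s

41.3529 uM/s


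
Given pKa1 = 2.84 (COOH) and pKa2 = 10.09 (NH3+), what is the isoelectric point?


pI = (pKa1 + pKa2) / 2
pI = (2.84 + 10.09) / 2
pI = 6.465

6.465


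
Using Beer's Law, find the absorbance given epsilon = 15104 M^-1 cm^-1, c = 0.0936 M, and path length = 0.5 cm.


A = epsilon * c * l
A = 15104 * 0.0936 * 0.5
A = 706.8672

706.8672


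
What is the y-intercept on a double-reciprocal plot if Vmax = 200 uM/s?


y-intercept = 1/Vmax
= 1/200
= 0.005 s/uM

0.005 s/uM


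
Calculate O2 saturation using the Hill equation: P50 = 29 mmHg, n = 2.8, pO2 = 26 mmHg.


Y = pO2^n / (P50^n + pO2^n)
Y = 26^2.8 / (29^2.8 + 26^2.8)
Y = 42.42%

42.42%


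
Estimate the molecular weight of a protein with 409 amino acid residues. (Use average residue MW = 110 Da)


MW = n_residues * 110 Da
MW = 409 * 110
MW = 44990 Da

44990 Da


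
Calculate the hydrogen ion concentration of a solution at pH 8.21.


[H+] = 10^(-pH)
[H+] = 10^(-8.21)
[H+] = 6.166e-09 M

6.166e-09 M


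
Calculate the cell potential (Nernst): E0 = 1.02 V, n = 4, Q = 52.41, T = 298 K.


E = E0 - (RT/nF) * ln(Q)
E = 1.02 - (8.314 * 298 / (4 * 96485)) * ln(52.41)
E = 0.9946 V

0.9946 V


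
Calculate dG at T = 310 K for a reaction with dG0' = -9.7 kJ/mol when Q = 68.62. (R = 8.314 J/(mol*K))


dG = dG0' + RT * ln(Q) / 1000
dG = -9.7 + 8.314 * 310 * ln(68.62) / 1000
dG = 1.1985 kJ/mol

1.1985 kJ/mol


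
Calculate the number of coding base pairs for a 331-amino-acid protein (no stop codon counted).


Each amino acid = 1 codon = 3 bp
bp = 331 * 3 = 993 bp

993 bp


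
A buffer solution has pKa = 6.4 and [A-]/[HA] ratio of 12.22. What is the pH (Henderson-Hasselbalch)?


pH = pKa + log10([A-]/[HA])
pH = 6.4 + log10(12.22)
pH = 7.4871

7.4871


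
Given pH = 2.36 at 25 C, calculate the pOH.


pOH = 14 - pH
pOH = 14 - 2.36
pOH = 11.64

11.64


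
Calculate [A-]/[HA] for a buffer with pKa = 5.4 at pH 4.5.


[A-]/[HA] = 10^(pH - pKa)
= 10^(4.5 - 5.4)
= 0.1259

0.1259


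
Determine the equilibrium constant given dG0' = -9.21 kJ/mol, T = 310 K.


Keq = exp(-dG0 * 1000 / (R * T))
Keq = exp(-(-9.21) * 1000 / (8.314 * 310))
Keq = 35.6394

35.6394


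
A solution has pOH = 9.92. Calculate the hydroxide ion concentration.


[OH-] = 10^(-pOH)
[OH-] = 10^(-9.92)
[OH-] = 1.202e-10 M

1.202e-10 M


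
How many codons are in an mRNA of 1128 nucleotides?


codons = nucleotides / 3
codons = 1128 / 3 = 376

376


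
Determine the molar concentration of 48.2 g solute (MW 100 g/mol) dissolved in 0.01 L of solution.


C = (mass / MW) / volume
C = (48.2 / 100) / 0.01
C = 48.2 M

48.2 M


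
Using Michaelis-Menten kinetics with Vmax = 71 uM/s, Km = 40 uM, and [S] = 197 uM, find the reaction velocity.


v = Vmax * [S] / (Km + [S])
v = 71 * 197 / (40 + 197)
v = 59.0169 uM/s

59.0169 uM/s


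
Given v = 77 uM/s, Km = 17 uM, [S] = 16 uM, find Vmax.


Vmax = v * (Km + [S]) / [S]
Vmax = 77 * (17 + 16) / 16
Vmax = 158.8125 uM/s

158.8125 uM/s


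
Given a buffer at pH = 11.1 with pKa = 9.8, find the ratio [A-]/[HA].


[A-]/[HA] = 10^(pH - pKa)
= 10^(11.1 - 9.8)
= 19.9526

19.9526


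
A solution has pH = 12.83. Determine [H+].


[H+] = 10^(-pH)
[H+] = 10^(-12.83)
[H+] = 1.479e-13 M

1.479e-13 M


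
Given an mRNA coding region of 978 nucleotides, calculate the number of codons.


codons = nucleotides / 3
codons = 978 / 3 = 326

326


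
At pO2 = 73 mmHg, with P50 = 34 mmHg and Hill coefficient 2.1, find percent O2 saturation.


Y = pO2^n / (P50^n + pO2^n)
Y = 73^2.1 / (34^2.1 + 73^2.1)
Y = 83.27%

83.27%


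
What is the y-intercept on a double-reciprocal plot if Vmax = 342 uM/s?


y-intercept = 1/Vmax
= 1/342
= 0.0029 s/uM

0.0029 s/uM


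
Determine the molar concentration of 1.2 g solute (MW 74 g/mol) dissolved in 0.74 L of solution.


C = (mass / MW) / volume
C = (1.2 / 74) / 0.74
C = 0.0219 M

0.0219 M


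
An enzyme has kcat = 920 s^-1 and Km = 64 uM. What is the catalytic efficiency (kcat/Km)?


Catalytic efficiency = kcat / Km
= 920 / 64
= 14.375 uM^-1*s^-1

14.375 uM^-1*s^-1


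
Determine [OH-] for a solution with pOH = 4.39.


[OH-] = 10^(-pOH)
[OH-] = 10^(-4.39)
[OH-] = 4.074e-05 M

4.074e-05 M


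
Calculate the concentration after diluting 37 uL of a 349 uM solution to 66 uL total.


C2 = C1 * V1 / V2
C2 = 349 * 37 / 66
C2 = 195.6515 uM

195.6515 uM


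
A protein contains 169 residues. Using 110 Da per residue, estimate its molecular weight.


MW = n_residues * 110 Da
MW = 169 * 110
MW = 18590 Da

18590 Da


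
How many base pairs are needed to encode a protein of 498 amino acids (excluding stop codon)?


Each amino acid = 1 codon = 3 bp
bp = 498 * 3 = 1494 bp

1494 bp


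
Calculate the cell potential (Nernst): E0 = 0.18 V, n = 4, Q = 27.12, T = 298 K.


E = E0 - (RT/nF) * ln(Q)
E = 0.18 - (8.314 * 298 / (4 * 96485)) * ln(27.12)
E = 0.1588 V

0.1588 V


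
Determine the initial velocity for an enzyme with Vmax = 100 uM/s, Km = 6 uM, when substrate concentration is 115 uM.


v = Vmax * [S] / (Km + [S])
v = 100 * 115 / (6 + 115)
v = 95.0413 uM/s

95.0413 uM/s


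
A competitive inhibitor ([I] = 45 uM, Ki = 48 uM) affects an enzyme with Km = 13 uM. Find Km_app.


Km_app = Km * (1 + [I]/Ki)
Km_app = 13 * (1 + 45/48)
Km_app = 25.1875 uM

25.1875 uM


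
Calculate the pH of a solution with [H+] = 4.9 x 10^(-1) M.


pH = -log10([H+])
pH = -log10(4.9 x 10^(-1))
pH = 0.3098

0.3098


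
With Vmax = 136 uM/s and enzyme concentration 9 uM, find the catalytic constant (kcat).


kcat = Vmax / [E]t
kcat = 136 / 9
kcat = 15.1111 s^-1

15.1111 s^-1


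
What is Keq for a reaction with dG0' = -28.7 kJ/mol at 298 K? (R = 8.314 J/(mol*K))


Keq = exp(-dG0 * 1000 / (R * T))
Keq = exp(-(-28.7) * 1000 / (8.314 * 298))
Keq = 107357.716

107357.716


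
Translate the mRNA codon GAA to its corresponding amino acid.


Standard genetic code lookup.
Codon GAA -> Glu

Glu


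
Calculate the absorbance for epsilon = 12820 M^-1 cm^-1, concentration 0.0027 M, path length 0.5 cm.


A = epsilon * c * l
A = 12820 * 0.0027 * 0.5
A = 17.307

17.307


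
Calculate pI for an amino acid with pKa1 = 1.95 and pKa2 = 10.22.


pI = (pKa1 + pKa2) / 2
pI = (1.95 + 10.22) / 2
pI = 6.085

6.085


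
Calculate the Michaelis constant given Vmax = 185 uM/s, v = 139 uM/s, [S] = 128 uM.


Km = [S] * (Vmax - v) / v
Km = 128 * (185 - 139) / 139
Km = 42.3597 uM

42.3597 uM


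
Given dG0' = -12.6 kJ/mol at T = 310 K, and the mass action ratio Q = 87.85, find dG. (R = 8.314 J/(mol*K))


dG = dG0' + RT * ln(Q) / 1000
dG = -12.6 + 8.314 * 310 * ln(87.85) / 1000
dG = -1.0648 kJ/mol

-1.0648 kJ/mol


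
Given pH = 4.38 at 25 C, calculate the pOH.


pOH = 14 - pH
pOH = 14 - 4.38
pOH = 9.62

9.62


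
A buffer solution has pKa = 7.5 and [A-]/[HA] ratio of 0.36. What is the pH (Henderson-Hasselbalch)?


pH = pKa + log10([A-]/[HA])
pH = 7.5 + log10(0.36)
pH = 7.0563

7.0563


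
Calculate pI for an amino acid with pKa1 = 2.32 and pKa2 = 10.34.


pI = (pKa1 + pKa2) / 2
pI = (2.32 + 10.34) / 2
pI = 6.33

6.33


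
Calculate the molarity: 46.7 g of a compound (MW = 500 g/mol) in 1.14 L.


C = (mass / MW) / volume
C = (46.7 / 500) / 1.14
C = 0.0819 M

0.0819 M


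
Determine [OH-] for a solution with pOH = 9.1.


[OH-] = 10^(-pOH)
[OH-] = 10^(-9.1)
[OH-] = 7.943e-10 M

7.943e-10 M


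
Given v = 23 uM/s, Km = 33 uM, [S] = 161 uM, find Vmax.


Vmax = v * (Km + [S]) / [S]
Vmax = 23 * (33 + 161) / 161
Vmax = 27.7143 uM/s

27.7143 uM/s


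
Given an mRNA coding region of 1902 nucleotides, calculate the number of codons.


codons = nucleotides / 3
codons = 1902 / 3 = 634

634


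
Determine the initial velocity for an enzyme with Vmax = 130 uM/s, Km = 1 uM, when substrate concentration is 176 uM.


v = Vmax * [S] / (Km + [S])
v = 130 * 176 / (1 + 176)
v = 129.2655 uM/s

129.2655 uM/s


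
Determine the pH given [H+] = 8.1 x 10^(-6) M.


pH = -log10([H+])
pH = -log10(8.1 x 10^(-6))
pH = 5.0915

5.0915


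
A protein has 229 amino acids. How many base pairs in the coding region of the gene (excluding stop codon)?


Each amino acid = 1 codon = 3 bp
bp = 229 * 3 = 687 bp

687 bp


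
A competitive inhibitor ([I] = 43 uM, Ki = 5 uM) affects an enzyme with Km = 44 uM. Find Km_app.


Km_app = Km * (1 + [I]/Ki)
Km_app = 44 * (1 + 43/5)
Km_app = 422.4 uM

422.4 uM


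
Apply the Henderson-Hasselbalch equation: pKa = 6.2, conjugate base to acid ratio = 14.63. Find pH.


pH = pKa + log10([A-]/[HA])
pH = 6.2 + log10(14.63)
pH = 7.3652

7.3652


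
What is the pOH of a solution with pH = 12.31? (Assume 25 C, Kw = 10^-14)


pOH = 14 - pH
pOH = 14 - 12.31
pOH = 1.69

1.69


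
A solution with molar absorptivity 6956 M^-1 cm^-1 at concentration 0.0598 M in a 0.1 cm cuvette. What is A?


A = epsilon * c * l
A = 6956 * 0.0598 * 0.1
A = 41.5969

41.5969


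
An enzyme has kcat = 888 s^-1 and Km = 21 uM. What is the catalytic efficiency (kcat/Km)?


Catalytic efficiency = kcat / Km
= 888 / 21
= 42.2857 uM^-1*s^-1

42.2857 uM^-1*s^-1


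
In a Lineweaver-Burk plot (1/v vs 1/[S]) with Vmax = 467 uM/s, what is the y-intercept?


y-intercept = 1/Vmax
= 1/467
= 0.0021 s/uM

0.0021 s/uM


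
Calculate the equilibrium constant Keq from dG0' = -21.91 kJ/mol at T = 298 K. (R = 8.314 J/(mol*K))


Keq = exp(-dG0 * 1000 / (R * T))
Keq = exp(-(-21.91) * 1000 / (8.314 * 298))
Keq = 6928.0615

6928.0615


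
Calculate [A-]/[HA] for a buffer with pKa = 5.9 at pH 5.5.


[A-]/[HA] = 10^(pH - pKa)
= 10^(5.5 - 5.9)
= 0.3981

0.3981


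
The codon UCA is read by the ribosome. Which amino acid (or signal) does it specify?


Standard genetic code lookup.
Codon UCA -> Ser

Ser


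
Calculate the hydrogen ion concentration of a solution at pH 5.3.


[H+] = 10^(-pH)
[H+] = 10^(-5.3)
[H+] = 5.012e-06 M

5.012e-06 M


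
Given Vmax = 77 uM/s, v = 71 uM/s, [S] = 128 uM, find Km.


Km = [S] * (Vmax - v) / v
Km = 128 * (77 - 71) / 71
Km = 10.8169 uM

10.8169 uM


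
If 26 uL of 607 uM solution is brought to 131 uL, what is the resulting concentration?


C2 = C1 * V1 / V2
C2 = 607 * 26 / 131
C2 = 120.4733 uM

120.4733 uM


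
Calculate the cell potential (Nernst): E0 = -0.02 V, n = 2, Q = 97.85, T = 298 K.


E = E0 - (RT/nF) * ln(Q)
E = -0.02 - (8.314 * 298 / (2 * 96485)) * ln(97.85)
E = -0.0788 V

-0.0788 V


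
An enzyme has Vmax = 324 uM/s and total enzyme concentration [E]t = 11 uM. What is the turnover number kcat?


kcat = Vmax / [E]t
kcat = 324 / 11
kcat = 29.4545 s^-1

29.4545 s^-1


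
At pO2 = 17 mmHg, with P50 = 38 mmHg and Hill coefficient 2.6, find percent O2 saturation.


Y = pO2^n / (P50^n + pO2^n)
Y = 17^2.6 / (38^2.6 + 17^2.6)
Y = 10.99%

10.99%


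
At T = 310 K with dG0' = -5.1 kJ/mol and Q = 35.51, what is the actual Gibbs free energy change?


dG = dG0' + RT * ln(Q) / 1000
dG = -5.1 + 8.314 * 310 * ln(35.51) / 1000
dG = 4.1006 kJ/mol

4.1006 kJ/mol


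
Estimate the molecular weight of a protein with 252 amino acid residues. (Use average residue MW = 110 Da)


MW = n_residues * 110 Da
MW = 252 * 110
MW = 27720 Da

27720 Da


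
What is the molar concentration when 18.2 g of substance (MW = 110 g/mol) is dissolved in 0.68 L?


C = (mass / MW) / volume
C = (18.2 / 110) / 0.68
C = 0.2433 M

0.2433 M


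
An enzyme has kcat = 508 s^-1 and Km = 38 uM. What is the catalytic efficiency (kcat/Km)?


Catalytic efficiency = kcat / Km
= 508 / 38
= 13.3684 uM^-1*s^-1

13.3684 uM^-1*s^-1


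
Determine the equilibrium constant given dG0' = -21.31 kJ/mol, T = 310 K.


Keq = exp(-dG0 * 1000 / (R * T))
Keq = exp(-(-21.31) * 1000 / (8.314 * 310))
Keq = 3897.983

3897.983


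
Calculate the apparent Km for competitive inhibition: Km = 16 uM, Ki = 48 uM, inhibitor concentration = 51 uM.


Km_app = Km * (1 + [I]/Ki)
Km_app = 16 * (1 + 51/48)
Km_app = 33.0 uM

33.0 uM


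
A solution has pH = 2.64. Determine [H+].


[H+] = 10^(-pH)
[H+] = 10^(-2.64)
[H+] = 0.0023 M

0.0023 M


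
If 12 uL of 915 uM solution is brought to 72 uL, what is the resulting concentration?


C2 = C1 * V1 / V2
C2 = 915 * 12 / 72
C2 = 152.5 uM

152.5 uM


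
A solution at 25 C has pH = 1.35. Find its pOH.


pOH = 14 - pH
pOH = 14 - 1.35
pOH = 12.65

12.65


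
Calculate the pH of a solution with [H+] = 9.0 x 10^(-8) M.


pH = -log10([H+])
pH = -log10(9.0 x 10^(-8))
pH = 7.0458

7.0458


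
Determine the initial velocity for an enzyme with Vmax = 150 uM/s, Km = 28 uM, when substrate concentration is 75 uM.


v = Vmax * [S] / (Km + [S])
v = 150 * 75 / (28 + 75)
v = 109.2233 uM/s

109.2233 uM/s


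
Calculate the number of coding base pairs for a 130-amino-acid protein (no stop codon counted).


Each amino acid = 1 codon = 3 bp
bp = 130 * 3 = 390 bp

390 bp


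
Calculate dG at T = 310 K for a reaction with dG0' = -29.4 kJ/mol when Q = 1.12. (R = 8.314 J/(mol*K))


dG = dG0' + RT * ln(Q) / 1000
dG = -29.4 + 8.314 * 310 * ln(1.12) / 1000
dG = -29.1079 kJ/mol

-29.1079 kJ/mol


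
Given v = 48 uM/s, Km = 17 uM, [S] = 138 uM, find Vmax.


Vmax = v * (Km + [S]) / [S]
Vmax = 48 * (17 + 138) / 138
Vmax = 53.913 uM/s

53.913 uM/s


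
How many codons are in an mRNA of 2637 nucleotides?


codons = nucleotides / 3
codons = 2637 / 3 = 879

879


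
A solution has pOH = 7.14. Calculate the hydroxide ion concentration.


[OH-] = 10^(-pOH)
[OH-] = 10^(-7.14)
[OH-] = 7.244e-08 M

7.244e-08 M


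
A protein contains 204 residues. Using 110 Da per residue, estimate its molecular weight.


MW = n_residues * 110 Da
MW = 204 * 110
MW = 22440 Da

22440 Da


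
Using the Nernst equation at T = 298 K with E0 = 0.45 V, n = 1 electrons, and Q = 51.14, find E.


E = E0 - (RT/nF) * ln(Q)
E = 0.45 - (8.314 * 298 / (1 * 96485)) * ln(51.14)
E = 0.349 V

0.349 V


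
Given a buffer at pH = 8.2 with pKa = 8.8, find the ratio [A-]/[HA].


[A-]/[HA] = 10^(pH - pKa)
= 10^(8.2 - 8.8)
= 0.2512

0.2512


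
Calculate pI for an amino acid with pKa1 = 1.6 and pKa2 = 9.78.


pI = (pKa1 + pKa2) / 2
pI = (1.6 + 9.78) / 2
pI = 5.69

5.69


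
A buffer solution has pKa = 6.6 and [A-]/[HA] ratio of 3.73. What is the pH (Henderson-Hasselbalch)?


pH = pKa + log10([A-]/[HA])
pH = 6.6 + log10(3.73)
pH = 7.1717

7.1717


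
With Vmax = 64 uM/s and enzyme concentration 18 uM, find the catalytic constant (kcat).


kcat = Vmax / [E]t
kcat = 64 / 18
kcat = 3.5556 s^-1

3.5556 s^-1


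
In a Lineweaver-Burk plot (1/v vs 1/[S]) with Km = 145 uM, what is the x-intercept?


x-intercept = -1/Km
= -1/145
= -0.0069 1/uM

-0.0069 1/uM


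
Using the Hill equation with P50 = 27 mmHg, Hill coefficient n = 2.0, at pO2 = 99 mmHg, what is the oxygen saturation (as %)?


Y = pO2^n / (P50^n + pO2^n)
Y = 99^2.0 / (27^2.0 + 99^2.0)
Y = 93.08%

93.08%


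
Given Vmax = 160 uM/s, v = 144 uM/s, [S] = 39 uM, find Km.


Km = [S] * (Vmax - v) / v
Km = 39 * (160 - 144) / 144
Km = 4.3333 uM

4.3333 uM


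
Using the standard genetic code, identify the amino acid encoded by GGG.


Standard genetic code lookup.
Codon GGG -> Gly

Gly


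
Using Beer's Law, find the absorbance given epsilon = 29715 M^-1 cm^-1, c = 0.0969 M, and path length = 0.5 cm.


A = epsilon * c * l
A = 29715 * 0.0969 * 0.5
A = 1439.6917

1439.6917


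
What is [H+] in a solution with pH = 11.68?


[H+] = 10^(-pH)
[H+] = 10^(-11.68)
[H+] = 2.089e-12 M

2.089e-12 M


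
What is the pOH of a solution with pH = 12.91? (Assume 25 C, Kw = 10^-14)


pOH = 14 - pH
pOH = 14 - 12.91
pOH = 1.09

1.09


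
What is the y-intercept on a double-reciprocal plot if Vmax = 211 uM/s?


y-intercept = 1/Vmax
= 1/211
= 0.0047 s/uM

0.0047 s/uM


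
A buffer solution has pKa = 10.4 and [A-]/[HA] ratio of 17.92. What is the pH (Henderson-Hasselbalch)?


pH = pKa + log10([A-]/[HA])
pH = 10.4 + log10(17.92)
pH = 11.6533

11.6533


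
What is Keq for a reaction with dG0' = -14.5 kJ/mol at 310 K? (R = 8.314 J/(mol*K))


Keq = exp(-dG0 * 1000 / (R * T))
Keq = exp(-(-14.5) * 1000 / (8.314 * 310))
Keq = 277.5373

277.5373


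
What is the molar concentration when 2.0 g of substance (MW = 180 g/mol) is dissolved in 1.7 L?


C = (mass / MW) / volume
C = (2.0 / 180) / 1.7
C = 0.0065 M

0.0065 M


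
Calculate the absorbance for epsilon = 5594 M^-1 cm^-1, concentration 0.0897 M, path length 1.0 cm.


A = epsilon * c * l
A = 5594 * 0.0897 * 1.0
A = 501.7818

501.7818


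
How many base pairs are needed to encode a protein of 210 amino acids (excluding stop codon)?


Each amino acid = 1 codon = 3 bp
bp = 210 * 3 = 630 bp

630 bp


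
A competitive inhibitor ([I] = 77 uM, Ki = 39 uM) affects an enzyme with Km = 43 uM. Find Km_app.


Km_app = Km * (1 + [I]/Ki)
Km_app = 43 * (1 + 77/39)
Km_app = 127.8974 uM

127.8974 uM


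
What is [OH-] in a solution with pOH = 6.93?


[OH-] = 10^(-pOH)
[OH-] = 10^(-6.93)
[OH-] = 1.175e-07 M

1.175e-07 M


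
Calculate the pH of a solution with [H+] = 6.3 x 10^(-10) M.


pH = -log10([H+])
pH = -log10(6.3 x 10^(-10))
pH = 9.2007

9.2007


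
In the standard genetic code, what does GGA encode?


Standard genetic code lookup.
Codon GGA -> Gly

Gly


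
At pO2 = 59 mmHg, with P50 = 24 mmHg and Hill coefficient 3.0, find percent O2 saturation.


Y = pO2^n / (P50^n + pO2^n)
Y = 59^3.0 / (24^3.0 + 59^3.0)
Y = 93.69%

93.69%


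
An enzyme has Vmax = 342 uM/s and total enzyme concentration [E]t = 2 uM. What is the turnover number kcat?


kcat = Vmax / [E]t
kcat = 342 / 2
kcat = 171.0 s^-1

171.0 s^-1


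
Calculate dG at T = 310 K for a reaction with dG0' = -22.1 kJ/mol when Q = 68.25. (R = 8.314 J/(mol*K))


dG = dG0' + RT * ln(Q) / 1000
dG = -22.1 + 8.314 * 310 * ln(68.25) / 1000
dG = -11.2154 kJ/mol

-11.2154 kJ/mol


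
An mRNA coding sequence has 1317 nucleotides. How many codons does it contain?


codons = nucleotides / 3
codons = 1317 / 3 = 439

439


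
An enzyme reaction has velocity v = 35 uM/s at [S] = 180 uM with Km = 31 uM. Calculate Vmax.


Vmax = v * (Km + [S]) / [S]
Vmax = 35 * (31 + 180) / 180
Vmax = 41.0278 uM/s

41.0278 uM/s


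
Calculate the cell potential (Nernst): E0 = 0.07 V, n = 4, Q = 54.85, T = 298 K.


E = E0 - (RT/nF) * ln(Q)
E = 0.07 - (8.314 * 298 / (4 * 96485)) * ln(54.85)
E = 0.0443 V

0.0443 V


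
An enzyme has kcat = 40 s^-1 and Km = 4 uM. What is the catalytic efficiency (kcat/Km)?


Catalytic efficiency = kcat / Km
= 40 / 4
= 10.0 uM^-1*s^-1

10.0 uM^-1*s^-1


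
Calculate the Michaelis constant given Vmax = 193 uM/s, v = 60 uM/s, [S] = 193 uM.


Km = [S] * (Vmax - v) / v
Km = 193 * (193 - 60) / 60
Km = 427.8167 uM

427.8167 uM


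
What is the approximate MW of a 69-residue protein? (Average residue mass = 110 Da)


MW = n_residues * 110 Da
MW = 69 * 110
MW = 7590 Da

7590 Da


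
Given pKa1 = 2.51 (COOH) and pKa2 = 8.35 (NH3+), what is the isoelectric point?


pI = (pKa1 + pKa2) / 2
pI = (2.51 + 8.35) / 2
pI = 5.43

5.43


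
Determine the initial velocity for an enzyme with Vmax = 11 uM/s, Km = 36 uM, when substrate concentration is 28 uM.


v = Vmax * [S] / (Km + [S])
v = 11 * 28 / (36 + 28)
v = 4.8125 uM/s

4.8125 uM/s


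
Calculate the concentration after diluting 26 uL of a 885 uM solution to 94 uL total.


C2 = C1 * V1 / V2
C2 = 885 * 26 / 94
C2 = 244.7872 uM

244.7872 uM


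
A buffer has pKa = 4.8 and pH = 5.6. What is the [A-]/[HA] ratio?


[A-]/[HA] = 10^(pH - pKa)
= 10^(5.6 - 4.8)
= 6.3096

6.3096


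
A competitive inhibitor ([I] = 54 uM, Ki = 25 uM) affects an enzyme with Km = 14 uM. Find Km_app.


Km_app = Km * (1 + [I]/Ki)
Km_app = 14 * (1 + 54/25)
Km_app = 44.24 uM

44.24 uM


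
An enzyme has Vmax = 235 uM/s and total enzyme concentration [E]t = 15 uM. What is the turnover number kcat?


kcat = Vmax / [E]t
kcat = 235 / 15
kcat = 15.6667 s^-1

15.6667 s^-1


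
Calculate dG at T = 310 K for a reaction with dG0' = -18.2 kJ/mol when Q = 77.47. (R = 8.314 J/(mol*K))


dG = dG0' + RT * ln(Q) / 1000
dG = -18.2 + 8.314 * 310 * ln(77.47) / 1000
dG = -6.9889 kJ/mol

-6.9889 kJ/mol


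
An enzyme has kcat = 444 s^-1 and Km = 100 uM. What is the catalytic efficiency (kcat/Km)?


Catalytic efficiency = kcat / Km
= 444 / 100
= 4.44 uM^-1*s^-1

4.44 uM^-1*s^-1


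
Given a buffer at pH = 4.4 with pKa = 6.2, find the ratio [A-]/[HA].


[A-]/[HA] = 10^(pH - pKa)
= 10^(4.4 - 6.2)
= 0.0158

0.0158


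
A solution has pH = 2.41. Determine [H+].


[H+] = 10^(-pH)
[H+] = 10^(-2.41)
[H+] = 0.0039 M

0.0039 M


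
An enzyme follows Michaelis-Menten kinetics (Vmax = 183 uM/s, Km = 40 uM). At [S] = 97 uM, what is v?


v = Vmax * [S] / (Km + [S])
v = 183 * 97 / (40 + 97)
v = 129.5693 uM/s

129.5693 uM/s


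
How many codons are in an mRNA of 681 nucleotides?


codons = nucleotides / 3
codons = 681 / 3 = 227

227


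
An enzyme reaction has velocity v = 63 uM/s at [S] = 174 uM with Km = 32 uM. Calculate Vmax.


Vmax = v * (Km + [S]) / [S]
Vmax = 63 * (32 + 174) / 174
Vmax = 74.5862 uM/s

74.5862 uM/s


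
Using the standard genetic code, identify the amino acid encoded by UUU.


Standard genetic code lookup.
Codon UUU -> Phe

Phe


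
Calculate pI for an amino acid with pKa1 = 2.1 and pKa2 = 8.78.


pI = (pKa1 + pKa2) / 2
pI = (2.1 + 8.78) / 2
pI = 5.44

5.44


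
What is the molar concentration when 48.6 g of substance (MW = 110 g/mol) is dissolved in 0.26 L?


C = (mass / MW) / volume
C = (48.6 / 110) / 0.26
C = 1.6993 M

1.6993 M


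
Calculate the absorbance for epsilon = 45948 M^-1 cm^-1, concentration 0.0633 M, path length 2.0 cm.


A = epsilon * c * l
A = 45948 * 0.0633 * 2.0
A = 5817.0168

5817.0168


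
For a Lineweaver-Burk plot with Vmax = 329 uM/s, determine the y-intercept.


y-intercept = 1/Vmax
= 1/329
= 0.003 s/uM

0.003 s/uM


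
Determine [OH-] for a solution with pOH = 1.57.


[OH-] = 10^(-pOH)
[OH-] = 10^(-1.57)
[OH-] = 0.0269 M

0.0269 M


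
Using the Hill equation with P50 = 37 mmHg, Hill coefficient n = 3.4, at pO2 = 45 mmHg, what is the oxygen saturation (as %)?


Y = pO2^n / (P50^n + pO2^n)
Y = 45^3.4 / (37^3.4 + 45^3.4)
Y = 66.05%

66.05%


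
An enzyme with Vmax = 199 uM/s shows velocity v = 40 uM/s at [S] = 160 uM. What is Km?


Km = [S] * (Vmax - v) / v
Km = 160 * (199 - 40) / 40
Km = 636.0 uM

636.0 uM


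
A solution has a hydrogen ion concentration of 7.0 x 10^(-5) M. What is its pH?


pH = -log10([H+])
pH = -log10(7.0 x 10^(-5))
pH = 4.1549

4.1549


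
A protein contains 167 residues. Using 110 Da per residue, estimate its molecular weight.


MW = n_residues * 110 Da
MW = 167 * 110
MW = 18370 Da

18370 Da


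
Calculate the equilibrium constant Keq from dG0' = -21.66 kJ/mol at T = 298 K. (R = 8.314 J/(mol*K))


Keq = exp(-dG0 * 1000 / (R * T))
Keq = exp(-(-21.66) * 1000 / (8.314 * 298))
Keq = 6263.0971

6263.0971
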